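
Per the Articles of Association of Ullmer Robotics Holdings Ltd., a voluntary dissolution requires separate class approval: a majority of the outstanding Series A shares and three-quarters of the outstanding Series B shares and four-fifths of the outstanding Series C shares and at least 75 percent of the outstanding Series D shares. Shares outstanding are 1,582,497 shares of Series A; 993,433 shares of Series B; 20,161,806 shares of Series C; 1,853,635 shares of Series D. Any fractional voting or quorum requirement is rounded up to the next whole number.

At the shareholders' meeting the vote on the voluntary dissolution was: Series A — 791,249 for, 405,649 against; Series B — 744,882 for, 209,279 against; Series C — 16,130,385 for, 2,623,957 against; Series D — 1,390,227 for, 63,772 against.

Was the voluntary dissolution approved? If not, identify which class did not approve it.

Series A: a majority of 1582497 is 791249; 791,249 required, 791,249 in favor — approved.
Series B: 3/4 of 993433 = 745074.75, rounded up to 745075; 745,075 required, 744,882 in favor — not approved.
Series C: 4/5 of 20161806 = 16129444.80, rounded up to 16129445; 16,129,445 required, 16,130,385 in favor — approved.
Series D: 3/4 of 1853635 = 1390226.25, rounded up to 1390227; 1,390,227 required, 1,390,227 in favor — approved.

Not approved — the Series B shares did not give the required vote.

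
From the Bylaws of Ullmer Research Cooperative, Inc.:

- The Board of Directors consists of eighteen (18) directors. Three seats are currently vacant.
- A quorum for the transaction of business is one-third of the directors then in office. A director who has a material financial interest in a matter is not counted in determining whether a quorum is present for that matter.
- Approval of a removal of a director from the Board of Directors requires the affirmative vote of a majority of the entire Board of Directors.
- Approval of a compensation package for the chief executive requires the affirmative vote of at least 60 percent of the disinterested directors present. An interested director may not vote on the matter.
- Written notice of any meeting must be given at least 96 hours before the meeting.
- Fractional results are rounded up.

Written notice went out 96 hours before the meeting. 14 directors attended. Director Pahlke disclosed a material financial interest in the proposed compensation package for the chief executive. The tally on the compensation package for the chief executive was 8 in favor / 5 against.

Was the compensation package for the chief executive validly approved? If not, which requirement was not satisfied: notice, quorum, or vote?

Valid — all requirements satisfied.

Notice: 96 hours given; 96 required (96 ≥ 96). Satisfied.
Quorum: 14 present, but the 1 interested director does not count, leaving 13. Quorum is 5. Satisfied.
Vote: the compensation package for the chief executive requires three-fifths of the disinterested directors present (14 − 1 = 13). 3/5 of 13 = 7.80, rounded up to 8, so 8 affirmative votes are needed; 8 voted in favor. Satisfied.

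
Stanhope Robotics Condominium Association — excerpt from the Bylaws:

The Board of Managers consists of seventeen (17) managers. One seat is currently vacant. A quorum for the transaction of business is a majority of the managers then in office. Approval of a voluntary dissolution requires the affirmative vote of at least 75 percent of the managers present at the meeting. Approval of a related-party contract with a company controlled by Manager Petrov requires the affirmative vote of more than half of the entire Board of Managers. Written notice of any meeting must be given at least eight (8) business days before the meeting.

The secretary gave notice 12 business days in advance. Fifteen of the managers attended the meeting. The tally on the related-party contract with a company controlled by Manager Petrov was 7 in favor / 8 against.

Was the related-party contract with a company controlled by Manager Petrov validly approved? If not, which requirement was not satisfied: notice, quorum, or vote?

Invalid — vote requirement not satisfied.

Notice: 12 business days given; 8 required (12 ≥ 8). Satisfied.
Quorum: 15 present; quorum is 9. Satisfied.
Vote: the related-party contract with a company controlled by Manager Petrov requires a majority of the entire Board of Managers (17). A majority of 17 is 9, so 9 affirmative votes are needed; 7 voted in favor. Not satisfied.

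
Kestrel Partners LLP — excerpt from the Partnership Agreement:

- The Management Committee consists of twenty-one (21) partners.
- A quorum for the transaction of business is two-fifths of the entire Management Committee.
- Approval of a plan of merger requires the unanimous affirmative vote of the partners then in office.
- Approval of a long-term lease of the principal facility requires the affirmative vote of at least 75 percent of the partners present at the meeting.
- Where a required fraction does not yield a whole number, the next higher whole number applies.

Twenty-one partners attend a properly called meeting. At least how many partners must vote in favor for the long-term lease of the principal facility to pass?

The long-term lease of the principal facility requires three-fourths of the partners present (21).
3/4 of 21 = 15.75, rounded up to 16.

16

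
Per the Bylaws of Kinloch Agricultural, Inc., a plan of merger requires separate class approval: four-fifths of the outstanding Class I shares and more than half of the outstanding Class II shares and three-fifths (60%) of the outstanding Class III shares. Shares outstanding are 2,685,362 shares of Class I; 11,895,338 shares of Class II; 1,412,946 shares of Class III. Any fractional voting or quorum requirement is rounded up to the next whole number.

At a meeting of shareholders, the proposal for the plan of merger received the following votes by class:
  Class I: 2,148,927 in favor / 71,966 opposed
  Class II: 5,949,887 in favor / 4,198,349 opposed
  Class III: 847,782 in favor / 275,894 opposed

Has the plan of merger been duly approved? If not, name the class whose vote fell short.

Class I: 4/5 of 2685362 = 2148289.60, rounded up to 2148290; 2,148,290 required, 2,148,927 in favor — approved.
Class II: a majority of 11895338 is 5947670; 5,947,670 required, 5,949,887 in favor — approved.
Class III: 3/5 of 1412946 = 847767.60, rounded up to 847768; 847,768 required, 847,782 in favor — approved.

Approved — every class gave the required vote.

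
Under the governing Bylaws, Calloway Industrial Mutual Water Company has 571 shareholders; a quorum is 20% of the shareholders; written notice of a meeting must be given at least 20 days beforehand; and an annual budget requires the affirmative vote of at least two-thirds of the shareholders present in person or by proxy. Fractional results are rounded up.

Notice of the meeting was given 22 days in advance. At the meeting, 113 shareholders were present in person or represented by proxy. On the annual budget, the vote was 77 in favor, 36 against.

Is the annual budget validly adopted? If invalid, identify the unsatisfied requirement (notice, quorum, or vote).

Invalid — quorum requirement not satisfied.

Notice: 22 days given; 20 required. Satisfied.
Quorum: 20% of 571 = 114.20, rounded up to 115; 113 present. Not satisfied.
Vote: requires two-thirds of those present (113); 2/3 of 113 = 75.33, rounded up to 76, so 76 needed; 77 in favor. Satisfied.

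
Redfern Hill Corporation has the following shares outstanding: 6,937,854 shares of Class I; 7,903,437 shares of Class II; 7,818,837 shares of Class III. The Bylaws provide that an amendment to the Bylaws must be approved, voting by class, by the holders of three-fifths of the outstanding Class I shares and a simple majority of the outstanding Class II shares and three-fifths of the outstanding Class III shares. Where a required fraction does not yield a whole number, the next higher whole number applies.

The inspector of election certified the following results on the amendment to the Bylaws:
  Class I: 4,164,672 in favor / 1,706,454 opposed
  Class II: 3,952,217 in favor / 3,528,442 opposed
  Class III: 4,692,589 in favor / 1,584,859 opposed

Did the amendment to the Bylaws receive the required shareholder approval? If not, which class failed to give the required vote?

Class I: 3/5 of 6937854 = 4162712.40, rounded up to 4162713; 4,162,713 required, 4,164,672 in favor — approved.
Class II: a majority of 7903437 is 3951719; 3,951,719 required, 3,952,217 in favor — approved.
Class III: 3/5 of 7818837 = 4691302.20, rounded up to 4691303; 4,691,303 required, 4,692,589 in favor — approved.

Approved — every class gave the required vote.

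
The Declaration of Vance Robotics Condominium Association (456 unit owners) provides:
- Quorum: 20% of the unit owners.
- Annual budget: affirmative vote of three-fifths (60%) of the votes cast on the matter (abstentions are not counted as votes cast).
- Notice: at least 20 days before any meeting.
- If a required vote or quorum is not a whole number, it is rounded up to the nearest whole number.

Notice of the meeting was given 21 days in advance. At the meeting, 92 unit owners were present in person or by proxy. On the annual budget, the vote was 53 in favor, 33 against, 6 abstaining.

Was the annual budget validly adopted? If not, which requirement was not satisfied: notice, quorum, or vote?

Valid — all requirements satisfied.

Notice: 21 days given; 20 required. Satisfied.
Quorum: 20% of 456 = 91.20, rounded up to 92; 92 present. Satisfied.
Vote: requires three-fifths of the votes cast (92 − 6 abstaining = 86); 3/5 of 86 = 51.60, rounded up to 52, so 52 needed; 53 in favor. Satisfied.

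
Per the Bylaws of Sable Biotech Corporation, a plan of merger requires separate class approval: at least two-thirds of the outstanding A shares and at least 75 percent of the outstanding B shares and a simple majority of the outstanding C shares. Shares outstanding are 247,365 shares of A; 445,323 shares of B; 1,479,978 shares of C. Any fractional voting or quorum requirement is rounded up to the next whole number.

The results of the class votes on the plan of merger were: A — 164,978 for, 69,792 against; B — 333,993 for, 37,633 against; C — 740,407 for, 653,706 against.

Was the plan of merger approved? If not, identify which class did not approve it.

Approved — every class gave the required vote.

A: 2/3 of 247365 = 164910; 164,910 required, 164,978 in favor — approved.
B: 3/4 of 445323 = 333992.25, rounded up to 333993; 333,993 required, 333,993 in favor — approved.
C: a majority of 1479978 is 739990; 739,990 required, 740,407 in favor — approved.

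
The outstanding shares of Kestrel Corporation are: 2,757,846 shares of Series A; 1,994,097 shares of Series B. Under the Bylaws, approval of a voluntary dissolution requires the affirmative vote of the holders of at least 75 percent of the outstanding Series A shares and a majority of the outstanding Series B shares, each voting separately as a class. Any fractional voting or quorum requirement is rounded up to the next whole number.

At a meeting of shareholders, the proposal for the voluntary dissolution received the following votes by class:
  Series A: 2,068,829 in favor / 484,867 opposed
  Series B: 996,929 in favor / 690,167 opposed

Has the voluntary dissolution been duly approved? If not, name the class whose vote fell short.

Series A: 3/4 of 2757846 = 2068384.50, rounded up to 2068385; 2,068,385 required, 2,068,829 in favor — approved.
Series B: a majority of 1994097 is 997049; 997,049 required, 996,929 in favor — not approved.

Not approved — the Series B shares did not give the required vote.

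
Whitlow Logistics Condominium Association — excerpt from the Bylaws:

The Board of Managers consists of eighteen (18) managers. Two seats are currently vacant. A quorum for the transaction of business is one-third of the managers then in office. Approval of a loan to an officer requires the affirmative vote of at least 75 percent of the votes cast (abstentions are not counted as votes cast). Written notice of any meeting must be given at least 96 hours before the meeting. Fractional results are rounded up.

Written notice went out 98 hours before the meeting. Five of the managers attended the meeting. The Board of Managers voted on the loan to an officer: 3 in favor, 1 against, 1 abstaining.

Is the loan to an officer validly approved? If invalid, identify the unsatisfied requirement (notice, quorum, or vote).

Notice: 98 hours given; 96 required (98 ≥ 96). Satisfied.
Quorum: 5 present; quorum is 6. Not satisfied.
Vote: the loan to an officer requires three-fourths of the votes cast (5 present − 1 abstaining = 4). 3/4 of 4 = 3, so 3 affirmative votes are needed; 3 voted in favor. Satisfied. (Moot — without a quorum no business can be validly transacted.)

Invalid — quorum requirement not satisfied.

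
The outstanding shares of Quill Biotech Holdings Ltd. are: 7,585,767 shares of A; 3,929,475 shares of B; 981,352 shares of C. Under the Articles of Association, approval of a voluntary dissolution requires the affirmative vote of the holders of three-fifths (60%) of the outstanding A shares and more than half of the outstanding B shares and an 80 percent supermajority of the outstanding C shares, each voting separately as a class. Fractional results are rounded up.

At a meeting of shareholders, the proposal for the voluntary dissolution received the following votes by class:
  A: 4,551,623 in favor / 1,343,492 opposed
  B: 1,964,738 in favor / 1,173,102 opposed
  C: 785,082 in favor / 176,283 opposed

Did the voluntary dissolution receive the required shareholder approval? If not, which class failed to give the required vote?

A: 3/5 of 7585767 = 4551460.20, rounded up to 4551461; 4,551,461 required, 4,551,623 in favor — approved.
B: a majority of 3929475 is 1964738; 1,964,738 required, 1,964,738 in favor — approved.
C: 4/5 of 981352 = 785081.60, rounded up to 785082; 785,082 required, 785,082 in favor — approved.

Approved — every class gave the required vote.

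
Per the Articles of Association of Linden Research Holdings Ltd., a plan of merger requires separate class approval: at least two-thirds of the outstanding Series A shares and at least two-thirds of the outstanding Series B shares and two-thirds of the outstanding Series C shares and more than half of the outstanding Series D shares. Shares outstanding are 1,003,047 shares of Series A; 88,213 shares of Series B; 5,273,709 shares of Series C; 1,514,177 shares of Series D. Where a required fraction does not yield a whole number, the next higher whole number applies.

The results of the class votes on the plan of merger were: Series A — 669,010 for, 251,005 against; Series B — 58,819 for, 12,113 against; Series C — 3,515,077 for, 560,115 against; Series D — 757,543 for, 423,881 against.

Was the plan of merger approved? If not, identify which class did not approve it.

Not approved — the Series C shares did not give the required vote.

Series A: 2/3 of 1003047 = 668698; 668,698 required, 669,010 in favor — approved.
Series B: 2/3 of 88213 = 58808.67, rounded up to 58809; 58,809 required, 58,819 in favor — approved.
Series C: 2/3 of 5273709 = 3515806; 3,515,806 required, 3,515,077 in favor — not approved.
Series D: a majority of 1514177 is 757089; 757,089 required, 757,543 in favor — approved.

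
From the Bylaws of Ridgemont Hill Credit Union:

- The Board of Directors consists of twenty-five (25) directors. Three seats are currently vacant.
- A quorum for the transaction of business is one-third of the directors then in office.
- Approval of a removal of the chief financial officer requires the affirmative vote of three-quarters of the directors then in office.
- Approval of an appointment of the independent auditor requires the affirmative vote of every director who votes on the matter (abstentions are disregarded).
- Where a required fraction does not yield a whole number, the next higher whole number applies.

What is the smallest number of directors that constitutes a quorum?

8

1/3 of 22 = 7.33, rounded up to 8.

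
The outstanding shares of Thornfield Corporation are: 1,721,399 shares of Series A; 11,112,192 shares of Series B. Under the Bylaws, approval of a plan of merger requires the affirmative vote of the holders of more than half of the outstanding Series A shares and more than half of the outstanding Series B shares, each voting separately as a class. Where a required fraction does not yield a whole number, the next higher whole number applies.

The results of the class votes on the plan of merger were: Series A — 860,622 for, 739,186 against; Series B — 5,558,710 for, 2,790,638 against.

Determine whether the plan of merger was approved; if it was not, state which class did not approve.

Not approved — the Series A shares did not give the required vote.

Series A: a majority of 1721399 is 860700; 860,700 required, 860,622 in favor — not approved.
Series B: a majority of 11112192 is 5556097; 5,556,097 required, 5,558,710 in favor — approved.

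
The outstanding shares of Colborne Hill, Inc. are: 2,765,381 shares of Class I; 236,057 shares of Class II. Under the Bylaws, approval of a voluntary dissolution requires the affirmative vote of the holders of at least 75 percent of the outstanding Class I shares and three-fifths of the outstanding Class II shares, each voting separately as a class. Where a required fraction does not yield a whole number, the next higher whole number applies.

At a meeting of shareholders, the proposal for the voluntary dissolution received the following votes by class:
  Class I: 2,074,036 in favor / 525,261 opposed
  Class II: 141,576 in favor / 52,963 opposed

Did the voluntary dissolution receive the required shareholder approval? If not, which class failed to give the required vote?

Class I: 3/4 of 2765381 = 2074035.75, rounded up to 2074036; 2,074,036 required, 2,074,036 in favor — approved.
Class II: 3/5 of 236057 = 141634.20, rounded up to 141635; 141,635 required, 141,576 in favor — not approved.

Not approved — the Class II shares did not give the required vote.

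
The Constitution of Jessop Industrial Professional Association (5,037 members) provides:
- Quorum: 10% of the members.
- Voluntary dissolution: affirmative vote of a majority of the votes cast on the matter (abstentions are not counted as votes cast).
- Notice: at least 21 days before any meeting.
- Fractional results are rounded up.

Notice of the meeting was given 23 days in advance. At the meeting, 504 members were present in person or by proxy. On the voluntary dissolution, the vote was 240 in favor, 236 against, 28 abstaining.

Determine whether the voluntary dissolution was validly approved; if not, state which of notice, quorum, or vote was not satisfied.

Notice: 23 days given; 21 required. Satisfied.
Quorum: 10% of 5,037 = 503.70, rounded up to 504; 504 present. Satisfied.
Vote: requires a majority of the votes cast (504 − 28 abstaining = 476); a majority of 476 is 239, so 239 needed; 240 in favor. Satisfied.

Valid — all requirements satisfied.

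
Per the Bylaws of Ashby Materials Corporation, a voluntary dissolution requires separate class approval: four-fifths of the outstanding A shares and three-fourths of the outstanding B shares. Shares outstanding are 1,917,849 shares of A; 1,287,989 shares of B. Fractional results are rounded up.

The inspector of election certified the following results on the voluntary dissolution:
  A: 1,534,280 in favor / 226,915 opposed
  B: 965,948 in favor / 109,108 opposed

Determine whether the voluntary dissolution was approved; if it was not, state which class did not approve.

Not approved — the B shares did not give the required vote.

A: 4/5 of 1917849 = 1534279.20, rounded up to 1534280; 1,534,280 required, 1,534,280 in favor — approved.
B: 3/4 of 1287989 = 965991.75, rounded up to 965992; 965,992 required, 965,948 in favor — not approved.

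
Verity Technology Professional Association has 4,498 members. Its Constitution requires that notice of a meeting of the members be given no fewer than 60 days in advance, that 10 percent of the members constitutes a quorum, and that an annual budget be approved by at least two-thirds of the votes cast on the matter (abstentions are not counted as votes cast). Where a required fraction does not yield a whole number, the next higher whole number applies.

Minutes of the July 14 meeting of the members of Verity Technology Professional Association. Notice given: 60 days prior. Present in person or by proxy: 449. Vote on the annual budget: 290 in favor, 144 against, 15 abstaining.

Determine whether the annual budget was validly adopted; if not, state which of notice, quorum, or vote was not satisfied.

Invalid — quorum requirement not satisfied.

Notice: 60 days given; 60 required. Satisfied.
Quorum: 10% of 4,498 = 449.80, rounded up to 450; 449 present. Not satisfied.
Vote: requires two-thirds of the votes cast (449 − 15 abstaining = 434); 2/3 of 434 = 289.33, rounded up to 290, so 290 needed; 290 in favor. Satisfied.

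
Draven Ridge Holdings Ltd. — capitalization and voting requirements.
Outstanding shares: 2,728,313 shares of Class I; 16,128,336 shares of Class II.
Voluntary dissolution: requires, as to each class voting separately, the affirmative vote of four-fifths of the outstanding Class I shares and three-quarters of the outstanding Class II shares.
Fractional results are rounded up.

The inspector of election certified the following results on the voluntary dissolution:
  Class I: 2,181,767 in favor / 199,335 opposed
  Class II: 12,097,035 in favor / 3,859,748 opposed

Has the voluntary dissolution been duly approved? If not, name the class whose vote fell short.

Not approved — the Class I shares did not give the required vote.

Class I: 4/5 of 2728313 = 2182650.40, rounded up to 2182651; 2,182,651 required, 2,181,767 in favor — not approved.
Class II: 3/4 of 16128336 = 12096252; 12,096,252 required, 12,097,035 in favor — approved.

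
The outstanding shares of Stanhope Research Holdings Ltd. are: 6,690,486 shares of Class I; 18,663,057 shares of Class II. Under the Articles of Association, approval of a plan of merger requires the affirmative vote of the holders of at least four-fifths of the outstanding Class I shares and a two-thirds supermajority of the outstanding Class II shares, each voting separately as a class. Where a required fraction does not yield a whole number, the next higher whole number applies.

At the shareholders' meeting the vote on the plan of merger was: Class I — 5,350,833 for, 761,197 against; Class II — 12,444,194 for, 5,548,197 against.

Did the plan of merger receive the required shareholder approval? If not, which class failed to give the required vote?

Not approved — the Class I shares did not give the required vote.

Class I: 4/5 of 6690486 = 5352388.80, rounded up to 5352389; 5,352,389 required, 5,350,833 in favor — not approved.
Class II: 2/3 of 18663057 = 12442038; 12,442,038 required, 12,444,194 in favor — approved.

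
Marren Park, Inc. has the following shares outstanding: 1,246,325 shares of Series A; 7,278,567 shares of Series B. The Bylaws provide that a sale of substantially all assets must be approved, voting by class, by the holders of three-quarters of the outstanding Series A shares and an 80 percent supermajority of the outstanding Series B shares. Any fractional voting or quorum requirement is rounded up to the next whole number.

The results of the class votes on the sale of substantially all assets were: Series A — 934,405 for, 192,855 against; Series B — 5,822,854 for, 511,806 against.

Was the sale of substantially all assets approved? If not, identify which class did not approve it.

Series A: 3/4 of 1246325 = 934743.75, rounded up to 934744; 934,744 required, 934,405 in favor — not approved.
Series B: 4/5 of 7278567 = 5822853.60, rounded up to 5822854; 5,822,854 required, 5,822,854 in favor — approved.

Not approved — the Series A shares did not give the required vote.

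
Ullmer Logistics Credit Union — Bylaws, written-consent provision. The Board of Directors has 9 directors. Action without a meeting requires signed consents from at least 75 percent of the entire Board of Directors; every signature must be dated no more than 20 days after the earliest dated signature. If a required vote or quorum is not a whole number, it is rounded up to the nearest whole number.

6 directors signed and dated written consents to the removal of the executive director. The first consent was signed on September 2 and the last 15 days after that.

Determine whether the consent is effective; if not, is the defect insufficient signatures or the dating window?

Not effective — insufficient signatures.

Signatures required: at least 75 percent of 9 — 3/4 of 9 = 6.75, rounded up to 7, so 7 needed; 6 signed. Insufficient.
Dating window: the latest signature is 15 days after the earliest; the limit is 20 days. Within the window.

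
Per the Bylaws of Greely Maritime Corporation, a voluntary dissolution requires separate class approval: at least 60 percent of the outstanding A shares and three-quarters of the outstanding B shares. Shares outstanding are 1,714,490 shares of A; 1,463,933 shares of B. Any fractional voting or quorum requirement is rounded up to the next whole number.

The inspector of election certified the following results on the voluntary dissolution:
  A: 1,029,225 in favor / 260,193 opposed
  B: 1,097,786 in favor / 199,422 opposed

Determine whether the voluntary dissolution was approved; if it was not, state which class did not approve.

A: 3/5 of 1714490 = 1028694; 1,028,694 required, 1,029,225 in favor — approved.
B: 3/4 of 1463933 = 1097949.75, rounded up to 1097950; 1,097,950 required, 1,097,786 in favor — not approved.

Not approved — the B shares did not give the required vote.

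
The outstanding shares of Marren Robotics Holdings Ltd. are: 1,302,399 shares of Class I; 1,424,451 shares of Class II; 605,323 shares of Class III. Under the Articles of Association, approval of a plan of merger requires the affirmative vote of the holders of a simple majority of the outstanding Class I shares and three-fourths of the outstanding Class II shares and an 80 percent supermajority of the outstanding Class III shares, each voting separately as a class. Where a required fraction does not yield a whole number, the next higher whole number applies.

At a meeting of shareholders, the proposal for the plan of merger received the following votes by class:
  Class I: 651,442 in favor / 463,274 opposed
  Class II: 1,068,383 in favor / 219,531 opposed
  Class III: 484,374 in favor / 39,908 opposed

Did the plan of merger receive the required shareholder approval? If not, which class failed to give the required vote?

Approved — every class gave the required vote.

Class I: a majority of 1302399 is 651200; 651,200 required, 651,442 in favor — approved.
Class II: 3/4 of 1424451 = 1068338.25, rounded up to 1068339; 1,068,339 required, 1,068,383 in favor — approved.
Class III: 4/5 of 605323 = 484258.40, rounded up to 484259; 484,259 required, 484,374 in favor — approved.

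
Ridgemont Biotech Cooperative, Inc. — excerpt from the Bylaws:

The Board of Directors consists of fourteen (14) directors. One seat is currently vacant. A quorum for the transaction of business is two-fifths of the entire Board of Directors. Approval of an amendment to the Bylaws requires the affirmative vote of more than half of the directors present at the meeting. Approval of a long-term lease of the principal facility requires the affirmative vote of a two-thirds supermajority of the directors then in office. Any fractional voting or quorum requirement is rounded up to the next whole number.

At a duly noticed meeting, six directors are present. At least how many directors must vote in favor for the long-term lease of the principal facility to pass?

The long-term lease of the principal facility requires two-thirds of the directors then in office (13).
2/3 of 13 = 8.67, rounded up to 9.
(Only 6 can vote, so the long-term lease of the principal facility cannot pass at this meeting, but the required vote is still 9.)

9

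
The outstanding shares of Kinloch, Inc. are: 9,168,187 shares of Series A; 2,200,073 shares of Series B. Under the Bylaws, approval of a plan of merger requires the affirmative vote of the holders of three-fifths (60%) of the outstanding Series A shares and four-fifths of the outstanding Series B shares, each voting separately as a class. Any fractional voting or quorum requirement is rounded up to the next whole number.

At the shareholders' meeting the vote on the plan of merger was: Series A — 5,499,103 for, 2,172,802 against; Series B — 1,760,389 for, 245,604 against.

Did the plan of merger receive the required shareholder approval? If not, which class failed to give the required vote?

Series A: 3/5 of 9168187 = 5500912.20, rounded up to 5500913; 5,500,913 required, 5,499,103 in favor — not approved.
Series B: 4/5 of 2200073 = 1760058.40, rounded up to 1760059; 1,760,059 required, 1,760,389 in favor — approved.

Not approved — the Series A shares did not give the required vote.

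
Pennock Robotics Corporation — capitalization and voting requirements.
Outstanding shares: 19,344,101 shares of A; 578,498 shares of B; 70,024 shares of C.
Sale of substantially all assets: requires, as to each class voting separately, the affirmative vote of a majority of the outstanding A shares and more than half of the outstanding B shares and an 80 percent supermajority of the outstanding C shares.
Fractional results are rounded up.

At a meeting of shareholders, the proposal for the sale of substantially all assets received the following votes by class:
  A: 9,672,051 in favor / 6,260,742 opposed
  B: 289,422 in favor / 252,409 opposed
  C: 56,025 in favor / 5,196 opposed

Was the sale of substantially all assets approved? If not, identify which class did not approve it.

Approved — every class gave the required vote.

A: a majority of 19344101 is 9672051; 9,672,051 required, 9,672,051 in favor — approved.
B: a majority of 578498 is 289250; 289,250 required, 289,422 in favor — approved.
C: 4/5 of 70024 = 56019.20, rounded up to 56020; 56,020 required, 56,025 in favor — approved.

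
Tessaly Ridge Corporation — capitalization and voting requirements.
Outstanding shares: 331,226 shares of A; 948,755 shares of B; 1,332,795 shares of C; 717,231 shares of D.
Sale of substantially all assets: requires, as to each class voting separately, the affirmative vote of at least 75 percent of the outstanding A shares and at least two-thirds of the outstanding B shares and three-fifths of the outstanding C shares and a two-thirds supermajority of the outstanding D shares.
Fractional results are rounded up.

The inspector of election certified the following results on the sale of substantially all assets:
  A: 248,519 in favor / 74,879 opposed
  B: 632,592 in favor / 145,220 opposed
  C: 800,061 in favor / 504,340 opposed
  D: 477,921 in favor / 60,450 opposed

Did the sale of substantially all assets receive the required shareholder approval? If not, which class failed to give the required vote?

Not approved — the D shares did not give the required vote.

A: 3/4 of 331226 = 248419.50, rounded up to 248420; 248,420 required, 248,519 in favor — approved.
B: 2/3 of 948755 = 632503.33, rounded up to 632504; 632,504 required, 632,592 in favor — approved.
C: 3/5 of 1332795 = 799677; 799,677 required, 800,061 in favor — approved.
D: 2/3 of 717231 = 478154; 478,154 required, 477,921 in favor — not approved.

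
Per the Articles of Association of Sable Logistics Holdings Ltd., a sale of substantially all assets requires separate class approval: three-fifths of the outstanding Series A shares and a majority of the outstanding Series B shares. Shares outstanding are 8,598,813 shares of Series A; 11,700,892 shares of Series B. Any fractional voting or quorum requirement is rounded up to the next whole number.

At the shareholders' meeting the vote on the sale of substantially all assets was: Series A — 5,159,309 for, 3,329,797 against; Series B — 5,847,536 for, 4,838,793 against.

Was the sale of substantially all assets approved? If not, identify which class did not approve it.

Series A: 3/5 of 8598813 = 5159287.80, rounded up to 5159288; 5,159,288 required, 5,159,309 in favor — approved.
Series B: a majority of 11700892 is 5850447; 5,850,447 required, 5,847,536 in favor — not approved.

Not approved — the Series B shares did not give the required vote.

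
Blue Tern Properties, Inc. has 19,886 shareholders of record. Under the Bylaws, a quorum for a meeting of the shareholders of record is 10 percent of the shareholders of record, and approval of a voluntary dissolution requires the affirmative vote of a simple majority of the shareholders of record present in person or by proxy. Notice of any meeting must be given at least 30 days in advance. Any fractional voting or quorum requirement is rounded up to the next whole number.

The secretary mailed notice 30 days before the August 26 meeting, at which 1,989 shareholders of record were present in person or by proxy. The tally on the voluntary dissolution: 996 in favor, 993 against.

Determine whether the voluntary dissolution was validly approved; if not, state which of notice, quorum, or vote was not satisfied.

Notice: 30 days given; 30 required. Satisfied.
Quorum: 10% of 19,886 = 1,988.60, rounded up to 1,989; 1,989 present. Satisfied.
Vote: requires a majority of those present (1,989); a majority of 1989 is 995, so 995 needed; 996 in favor. Satisfied.

Valid — all requirements satisfied.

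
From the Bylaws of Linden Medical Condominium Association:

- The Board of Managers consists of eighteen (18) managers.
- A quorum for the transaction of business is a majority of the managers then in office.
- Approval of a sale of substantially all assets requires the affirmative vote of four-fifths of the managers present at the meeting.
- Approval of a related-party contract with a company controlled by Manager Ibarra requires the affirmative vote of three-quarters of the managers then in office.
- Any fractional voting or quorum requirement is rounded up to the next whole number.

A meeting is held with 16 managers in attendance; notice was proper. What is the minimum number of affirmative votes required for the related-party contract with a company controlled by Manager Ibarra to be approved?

14

The related-party contract with a company controlled by Manager Ibarra requires three-fourths of the managers then in office (18).
3/4 of 18 = 13.50, rounded up to 14.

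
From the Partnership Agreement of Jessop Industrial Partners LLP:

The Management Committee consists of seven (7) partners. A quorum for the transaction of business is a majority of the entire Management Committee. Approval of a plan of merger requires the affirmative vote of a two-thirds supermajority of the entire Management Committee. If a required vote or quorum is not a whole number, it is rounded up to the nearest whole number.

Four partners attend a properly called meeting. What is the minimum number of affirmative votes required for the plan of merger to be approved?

The plan of merger requires two-thirds of the entire Management Committee (7).
2/3 of 7 = 4.67, rounded up to 5.
(Only 4 can vote, so the plan of merger cannot pass at this meeting, but the required vote is still 5.)

5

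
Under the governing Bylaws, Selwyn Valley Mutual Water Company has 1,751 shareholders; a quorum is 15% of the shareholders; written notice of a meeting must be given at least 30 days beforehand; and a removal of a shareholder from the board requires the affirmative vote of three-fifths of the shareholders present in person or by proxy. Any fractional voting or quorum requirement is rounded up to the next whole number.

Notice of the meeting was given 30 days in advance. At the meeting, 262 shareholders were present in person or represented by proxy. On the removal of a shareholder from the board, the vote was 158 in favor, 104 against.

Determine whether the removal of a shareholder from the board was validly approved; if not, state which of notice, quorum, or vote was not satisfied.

Invalid — quorum requirement not satisfied.

Notice: 30 days given; 30 required. Satisfied.
Quorum: 15% of 1,751 = 262.65, rounded up to 263; 262 present. Not satisfied.
Vote: requires three-fifths of those present (262); 3/5 of 262 = 157.20, rounded up to 158, so 158 needed; 158 in favor. Satisfied.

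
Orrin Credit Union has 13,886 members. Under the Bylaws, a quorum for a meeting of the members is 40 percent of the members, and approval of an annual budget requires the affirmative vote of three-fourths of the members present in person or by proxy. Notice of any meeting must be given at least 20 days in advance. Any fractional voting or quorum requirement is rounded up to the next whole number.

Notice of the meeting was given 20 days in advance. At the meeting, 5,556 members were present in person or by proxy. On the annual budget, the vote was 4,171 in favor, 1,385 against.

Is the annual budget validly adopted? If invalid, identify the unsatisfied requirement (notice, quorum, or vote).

Notice: 20 days given; 20 required. Satisfied.
Quorum: 40% of 13,886 = 5,554.40, rounded up to 5,555; 5,556 present. Satisfied.
Vote: requires three-fourths of those present (5,556); 3/4 of 5556 = 4167, so 4,167 needed; 4,171 in favor. Satisfied.

Valid — all requirements satisfied.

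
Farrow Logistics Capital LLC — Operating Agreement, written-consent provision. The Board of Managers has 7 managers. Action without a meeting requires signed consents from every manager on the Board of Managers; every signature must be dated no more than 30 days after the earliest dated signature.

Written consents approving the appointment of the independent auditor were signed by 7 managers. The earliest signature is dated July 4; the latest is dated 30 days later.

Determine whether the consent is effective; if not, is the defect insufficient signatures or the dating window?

Effective — both the signature and dating-window requirements are satisfied.

Signatures required: the unanimous vote of 7 — unanimous means all 7, so 7 needed; 7 signed. Sufficient.
Dating window: the latest signature is 30 days after the earliest; the limit is 30 days. Within the window.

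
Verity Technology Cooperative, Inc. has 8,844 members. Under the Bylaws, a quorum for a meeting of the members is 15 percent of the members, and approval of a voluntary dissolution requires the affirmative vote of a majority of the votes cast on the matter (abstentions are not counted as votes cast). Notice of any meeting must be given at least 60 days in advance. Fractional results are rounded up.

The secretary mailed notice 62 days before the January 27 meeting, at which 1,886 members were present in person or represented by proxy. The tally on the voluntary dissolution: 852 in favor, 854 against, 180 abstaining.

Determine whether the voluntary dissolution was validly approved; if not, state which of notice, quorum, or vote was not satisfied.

Notice: 62 days given; 60 required. Satisfied.
Quorum: 15% of 8,844 = 1,326.60, rounded up to 1,327; 1,886 present. Satisfied.
Vote: requires a majority of the votes cast (1,886 − 180 abstaining = 1,706); a majority of 1706 is 854, so 854 needed; 852 in favor. Not satisfied.

Invalid — vote requirement not satisfied.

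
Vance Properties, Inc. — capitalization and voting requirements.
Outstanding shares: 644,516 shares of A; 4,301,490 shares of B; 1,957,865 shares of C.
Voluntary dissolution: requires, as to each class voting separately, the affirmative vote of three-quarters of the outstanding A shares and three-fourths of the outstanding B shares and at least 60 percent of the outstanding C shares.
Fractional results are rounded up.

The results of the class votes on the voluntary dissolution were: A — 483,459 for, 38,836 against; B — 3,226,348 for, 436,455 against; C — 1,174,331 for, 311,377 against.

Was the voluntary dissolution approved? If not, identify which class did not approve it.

A: 3/4 of 644516 = 483387; 483,387 required, 483,459 in favor — approved.
B: 3/4 of 4301490 = 3226117.50, rounded up to 3226118; 3,226,118 required, 3,226,348 in favor — approved.
C: 3/5 of 1957865 = 1174719; 1,174,719 required, 1,174,331 in favor — not approved.

Not approved — the C shares did not give the required vote.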